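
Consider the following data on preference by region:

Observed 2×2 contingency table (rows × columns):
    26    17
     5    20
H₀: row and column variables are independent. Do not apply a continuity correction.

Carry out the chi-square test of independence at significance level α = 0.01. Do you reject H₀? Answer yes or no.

Row totals [43, 25], col totals [31, 37], n=68
χ² = (26−19.60)²/19.60 + (17−23.40)²/23.40 + (5−11.40)²/11.40 + (20−13.60)²/13.60 = 10.4356
df = 1
p-value (upper-tail) = 0.00124
At α=0.01: p < α → reject H₀

reject H₀: yes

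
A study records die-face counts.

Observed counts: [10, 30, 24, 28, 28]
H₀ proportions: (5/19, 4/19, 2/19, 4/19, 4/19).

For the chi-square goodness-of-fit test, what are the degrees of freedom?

degrees of freedom = 4

df = k − 1 = 5 − 1 = 4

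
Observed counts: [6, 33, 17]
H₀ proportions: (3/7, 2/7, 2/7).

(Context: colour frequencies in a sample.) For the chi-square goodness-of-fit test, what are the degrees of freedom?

df = k − 1 = 3 − 1 = 2

degrees of freedom = 2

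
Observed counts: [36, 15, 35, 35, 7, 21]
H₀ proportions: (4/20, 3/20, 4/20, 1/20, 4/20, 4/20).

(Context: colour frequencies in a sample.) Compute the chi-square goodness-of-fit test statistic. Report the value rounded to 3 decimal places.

n = 149; E_i = n·p_i = [29.80, 22.35, 29.80, 7.45, 29.80, 29.80]
χ² = (36−29.80)²/29.80 + (15−22.35)²/22.35 + (35−29.80)²/29.80 + (35−7.45)²/7.45 + (7−29.80)²/29.80 + (21−29.80)²/29.80 = 126.5369
df = 5

test statistic = 126.537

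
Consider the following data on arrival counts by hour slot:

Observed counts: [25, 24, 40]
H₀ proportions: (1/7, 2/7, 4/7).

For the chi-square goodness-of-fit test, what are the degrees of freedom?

degrees of freedom = 2

df = k − 1 = 3 − 1 = 2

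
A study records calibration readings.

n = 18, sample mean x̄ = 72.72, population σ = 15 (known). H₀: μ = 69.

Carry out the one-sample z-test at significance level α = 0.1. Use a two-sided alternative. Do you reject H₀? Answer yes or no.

SE = σ/√n = 15/√18 = 3.5355
z = (x̄−μ₀)/SE = (72.72−69)/3.5355 = 1.0522
p-value (two-sided) = 0.29272
At α=0.1: p ≥ α → fail to reject H₀

reject H₀: no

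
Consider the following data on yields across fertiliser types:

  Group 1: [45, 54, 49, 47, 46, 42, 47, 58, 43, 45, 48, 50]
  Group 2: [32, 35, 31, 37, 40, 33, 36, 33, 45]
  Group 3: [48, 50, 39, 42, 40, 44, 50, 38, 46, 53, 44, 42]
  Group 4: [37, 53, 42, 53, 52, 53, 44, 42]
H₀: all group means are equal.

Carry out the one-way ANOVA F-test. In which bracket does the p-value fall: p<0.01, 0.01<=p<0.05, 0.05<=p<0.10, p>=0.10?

p-value bracket: p<0.01

Group means [47.83, 35.78, 44.67, 47.00], grand mean 44.098
SSB = Σnᵢ(x̄ᵢ−x̄)² = 861.721; SSW = ΣΣ(x−x̄ᵢ)² = 927.889
MSB = 861.721/3 = 287.2403; MSW = 927.889/37 = 25.0781
F = MSB/MSW = 11.4538
df = (3, 37)
p-value (upper-tail) = 0.00002
→ bracket: p<0.01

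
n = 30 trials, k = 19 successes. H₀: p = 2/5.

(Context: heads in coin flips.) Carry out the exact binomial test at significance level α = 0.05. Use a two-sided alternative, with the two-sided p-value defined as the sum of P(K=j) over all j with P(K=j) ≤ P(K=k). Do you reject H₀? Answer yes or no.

reject H₀: yes

Exact binomial: n=30, k=19, p₀=2/5=0.4000
P(X=j) = C(n,j)·p₀^j·(1−p₀)^(n−j); p = Σ P(X=j) over j with P(X=j) ≤ P(X=19)
p-value (two-sided) = 0.01396
At α=0.05: p < α → reject H₀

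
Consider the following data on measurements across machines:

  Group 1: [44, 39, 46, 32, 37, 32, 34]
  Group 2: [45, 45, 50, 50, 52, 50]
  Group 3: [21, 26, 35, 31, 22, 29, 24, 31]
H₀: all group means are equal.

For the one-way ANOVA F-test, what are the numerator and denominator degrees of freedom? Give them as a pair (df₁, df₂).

k = 3 groups, N = 21 total
df = (k−1, N−k) = (3−1, 21−3) = (2, 18)

degrees of freedom = [2, 18]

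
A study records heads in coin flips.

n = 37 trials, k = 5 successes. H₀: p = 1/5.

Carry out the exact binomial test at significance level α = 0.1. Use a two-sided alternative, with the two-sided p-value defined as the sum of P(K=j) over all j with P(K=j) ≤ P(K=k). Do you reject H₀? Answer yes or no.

reject H₀: no

Exact binomial: n=37, k=5, p₀=1/5=0.2000
P(X=j) = C(n,j)·p₀^j·(1−p₀)^(n−j); p = Σ P(X=j) over j with P(X=j) ≤ P(X=5)
p-value (two-sided) = 0.41337
At α=0.1: p ≥ α → fail to reject H₀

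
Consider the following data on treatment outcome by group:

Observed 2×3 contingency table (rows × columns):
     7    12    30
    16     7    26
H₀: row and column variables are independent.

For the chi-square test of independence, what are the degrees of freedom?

degrees of freedom = 2

df = (r−1)(c−1) = (2−1)·(3−1) = 2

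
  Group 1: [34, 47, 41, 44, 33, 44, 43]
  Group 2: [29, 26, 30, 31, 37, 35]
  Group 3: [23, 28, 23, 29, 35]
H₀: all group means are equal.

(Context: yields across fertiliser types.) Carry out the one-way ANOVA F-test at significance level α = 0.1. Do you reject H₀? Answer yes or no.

reject H₀: yes

Group means [40.86, 31.33, 27.60], grand mean 34.000
SSB = Σnᵢ(x̄ᵢ−x̄)² = 576.610; SSW = ΣΣ(x−x̄ᵢ)² = 351.390
MSB = 576.610/2 = 288.3048; MSW = 351.390/15 = 23.4260
F = MSB/MSW = 12.3070
df = (2, 15)
p-value (upper-tail) = 0.00069
At α=0.1: p < α → reject H₀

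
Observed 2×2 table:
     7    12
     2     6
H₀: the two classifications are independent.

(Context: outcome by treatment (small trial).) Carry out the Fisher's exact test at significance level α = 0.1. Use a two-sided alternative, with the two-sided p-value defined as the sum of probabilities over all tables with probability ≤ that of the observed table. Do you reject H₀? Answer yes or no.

reject H₀: no

Margins: r₁=19, r₂=8, c₁=9, c₂=18, n=27
p_obs = C(19,7)·C(8,2)/C(27,9); sum pmf over tables with pmf ≤ p_obs
p-value (two-sided) = 0.67582
At α=0.1: p ≥ α → fail to reject H₀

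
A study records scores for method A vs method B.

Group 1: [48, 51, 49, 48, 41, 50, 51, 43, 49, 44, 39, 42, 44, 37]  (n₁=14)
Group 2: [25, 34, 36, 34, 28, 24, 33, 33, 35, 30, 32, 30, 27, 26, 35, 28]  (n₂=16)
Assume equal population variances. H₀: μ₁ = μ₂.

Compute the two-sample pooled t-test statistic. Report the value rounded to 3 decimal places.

test statistic = 9.542

x̄₁=45.429, s₁=4.603, n₁=14
x̄₂=30.625, s₂=3.897, n₂=16
s_p² = [13·4.603² + 15·3.897²]/28 = 17.9707
SE = √(s_p²·(1/14+1/16)) = 1.5514
t = (45.429−30.625)/1.5514 = 9.5422
df = 28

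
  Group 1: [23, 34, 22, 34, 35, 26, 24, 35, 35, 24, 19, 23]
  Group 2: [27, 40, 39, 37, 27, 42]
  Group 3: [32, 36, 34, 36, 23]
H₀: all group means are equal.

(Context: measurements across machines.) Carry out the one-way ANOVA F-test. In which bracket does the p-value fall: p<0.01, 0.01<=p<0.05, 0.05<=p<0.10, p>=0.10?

p-value bracket: 0.05<=p<0.10

Group means [27.83, 35.33, 32.20], grand mean 30.739
SSB = Σnᵢ(x̄ᵢ−x̄)² = 238.635; SSW = ΣΣ(x−x̄ᵢ)² = 759.800
MSB = 238.635/2 = 119.3174; MSW = 759.800/20 = 37.9900
F = MSB/MSW = 3.1408
df = (2, 20)
p-value (upper-tail) = 0.06513
→ bracket: 0.05<=p<0.10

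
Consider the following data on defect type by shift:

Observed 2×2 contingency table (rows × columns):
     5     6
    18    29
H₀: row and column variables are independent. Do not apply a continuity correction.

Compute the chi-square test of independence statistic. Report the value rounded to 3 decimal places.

test statistic = 0.191

Row totals [11, 47], col totals [23, 35], n=58
χ² = (5−4.36)²/4.36 + (6−6.64)²/6.64 + (18−18.64)²/18.64 + (29−28.36)²/28.36 = 0.1908
df = 1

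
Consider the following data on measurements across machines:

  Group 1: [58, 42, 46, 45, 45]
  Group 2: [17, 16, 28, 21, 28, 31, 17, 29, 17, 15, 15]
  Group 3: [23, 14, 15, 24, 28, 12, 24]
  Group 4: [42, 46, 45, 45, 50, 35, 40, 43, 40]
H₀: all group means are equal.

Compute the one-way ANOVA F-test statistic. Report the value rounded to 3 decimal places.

test statistic = 44.405

Group means [47.20, 21.27, 20.00, 42.89], grand mean 31.125
SSB = Σnᵢ(x̄ᵢ−x̄)² = 4471.629; SSW = ΣΣ(x−x̄ᵢ)² = 939.871
MSB = 4471.629/3 = 1490.5431; MSW = 939.871/28 = 33.5668
F = MSB/MSW = 44.4053
df = (3, 28)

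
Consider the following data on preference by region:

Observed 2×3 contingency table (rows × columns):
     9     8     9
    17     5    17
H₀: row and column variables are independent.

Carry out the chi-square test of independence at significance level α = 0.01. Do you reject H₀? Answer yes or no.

reject H₀: no

Row totals [26, 39], col totals [26, 13, 26], n=65
χ² = (9−10.40)²/10.40 + (8−5.20)²/5.20 + (9−10.40)²/10.40 + (17−15.60)²/15.60 + (5−7.80)²/7.80 + (17−15.60)²/15.60 = 3.1410
df = 2
p-value (upper-tail) = 0.20794
At α=0.01: p ≥ α → fail to reject H₀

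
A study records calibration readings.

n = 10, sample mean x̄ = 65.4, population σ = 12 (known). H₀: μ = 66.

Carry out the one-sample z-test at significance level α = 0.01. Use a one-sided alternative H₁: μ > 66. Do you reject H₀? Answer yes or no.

SE = σ/√n = 12/√10 = 3.7947
z = (x̄−μ₀)/SE = (65.4−66)/3.7947 = -0.1581
p-value (one-sided, H₁ greater) = 0.56282
At α=0.01: p ≥ α → fail to reject H₀

reject H₀: no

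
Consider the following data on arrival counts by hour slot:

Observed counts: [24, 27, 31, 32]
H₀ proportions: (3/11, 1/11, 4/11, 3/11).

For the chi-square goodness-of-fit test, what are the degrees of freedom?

degrees of freedom = 3

df = k − 1 = 4 − 1 = 3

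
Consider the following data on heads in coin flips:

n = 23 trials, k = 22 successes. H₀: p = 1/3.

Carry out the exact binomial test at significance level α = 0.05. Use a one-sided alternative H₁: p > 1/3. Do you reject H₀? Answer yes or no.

reject H₀: yes

Exact binomial: n=23, k=22, p₀=1/3=0.3333
P(X≥22) from Σ C(n,i)·p₀^i·(1−p₀)^(n−i)
p-value (one-sided, H₁ greater) = 0.00000
At α=0.05: p < α → reject H₀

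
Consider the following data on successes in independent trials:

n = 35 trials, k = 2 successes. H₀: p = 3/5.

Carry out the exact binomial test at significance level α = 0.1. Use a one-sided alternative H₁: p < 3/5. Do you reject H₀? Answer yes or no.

reject H₀: yes

Exact binomial: n=35, k=2, p₀=3/5=0.6000
P(X≤2) from Σ C(n,i)·p₀^i·(1−p₀)^(n−i)
p-value (one-sided, H₁ less) = 0.00000
At α=0.1: p < α → reject H₀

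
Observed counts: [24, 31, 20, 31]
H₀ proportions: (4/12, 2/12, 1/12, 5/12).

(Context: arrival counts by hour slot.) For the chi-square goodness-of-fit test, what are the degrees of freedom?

degrees of freedom = 3

df = k − 1 = 4 − 1 = 3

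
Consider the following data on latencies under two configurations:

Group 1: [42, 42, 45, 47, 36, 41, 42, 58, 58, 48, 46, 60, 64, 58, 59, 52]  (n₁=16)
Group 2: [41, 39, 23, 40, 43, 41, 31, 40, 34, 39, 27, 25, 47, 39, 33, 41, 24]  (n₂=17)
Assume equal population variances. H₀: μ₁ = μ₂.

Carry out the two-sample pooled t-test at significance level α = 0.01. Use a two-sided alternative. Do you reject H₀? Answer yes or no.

reject H₀: yes

x̄₁=49.875, s₁=8.547, n₁=16
x̄₂=35.706, s₂=7.312, n₂=17
s_p² = [15·8.547² + 16·7.312²]/31 = 62.9445
SE = √(s_p²·(1/16+1/17)) = 2.7634
t = (49.875−35.706)/2.7634 = 5.1273
df = 31
p-value (two-sided) = 0.00001
At α=0.01: p < α → reject H₀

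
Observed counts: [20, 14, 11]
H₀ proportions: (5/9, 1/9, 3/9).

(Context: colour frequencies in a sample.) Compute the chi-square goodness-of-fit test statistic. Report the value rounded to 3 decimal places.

n = 45; E_i = n·p_i = [25.00, 5.00, 15.00]
χ² = (20−25.00)²/25.00 + (14−5.00)²/5.00 + (11−15.00)²/15.00 = 18.2667
df = 2

test statistic = 18.267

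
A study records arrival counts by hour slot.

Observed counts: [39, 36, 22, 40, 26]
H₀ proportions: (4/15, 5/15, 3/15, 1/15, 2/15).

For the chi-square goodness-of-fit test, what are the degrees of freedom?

degrees of freedom = 4

df = k − 1 = 5 − 1 = 4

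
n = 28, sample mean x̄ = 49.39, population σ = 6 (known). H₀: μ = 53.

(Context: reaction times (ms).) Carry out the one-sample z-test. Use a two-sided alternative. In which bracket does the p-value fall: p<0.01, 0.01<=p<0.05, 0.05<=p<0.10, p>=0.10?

p-value bracket: p<0.01

SE = σ/√n = 6/√28 = 1.1339
z = (x̄−μ₀)/SE = (49.39−53)/1.1339 = -3.1837
p-value (two-sided) = 0.00145
→ bracket: p<0.01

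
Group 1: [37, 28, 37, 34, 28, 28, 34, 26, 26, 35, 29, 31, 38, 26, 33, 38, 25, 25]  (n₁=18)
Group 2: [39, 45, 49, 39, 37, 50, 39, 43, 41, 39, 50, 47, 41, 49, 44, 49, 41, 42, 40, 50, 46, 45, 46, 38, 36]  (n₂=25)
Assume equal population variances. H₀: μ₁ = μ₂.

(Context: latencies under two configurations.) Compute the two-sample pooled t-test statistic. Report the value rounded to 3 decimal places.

test statistic = -8.678

x̄₁=31.000, s₁=4.765, n₁=18
x̄₂=43.400, s₂=4.518, n₂=25
s_p² = [17·4.765² + 24·4.518²]/41 = 21.3659
SE = √(s_p²·(1/18+1/25)) = 1.4289
t = (31.000−43.400)/1.4289 = -8.6783
df = 41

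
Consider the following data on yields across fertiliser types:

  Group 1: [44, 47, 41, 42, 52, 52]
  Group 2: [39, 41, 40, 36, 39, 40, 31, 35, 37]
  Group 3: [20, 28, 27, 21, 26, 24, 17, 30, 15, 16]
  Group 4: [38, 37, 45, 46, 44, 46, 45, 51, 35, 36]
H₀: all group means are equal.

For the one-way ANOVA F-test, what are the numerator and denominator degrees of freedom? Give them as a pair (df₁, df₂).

degrees of freedom = [3, 31]

k = 4 groups, N = 35 total
df = (k−1, N−k) = (4−1, 35−4) = (3, 31)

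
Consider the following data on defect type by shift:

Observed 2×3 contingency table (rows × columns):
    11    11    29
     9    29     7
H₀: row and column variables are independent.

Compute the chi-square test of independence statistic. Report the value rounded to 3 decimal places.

Row totals [51, 45], col totals [20, 40, 36], n=96
χ² = (11−10.62)²/10.62 + (11−21.25)²/21.25 + (29−19.12)²/19.12 + (9−9.38)²/9.38 + (29−18.75)²/18.75 + (7−16.88)²/16.88 = 21.4532
df = 2

test statistic = 21.453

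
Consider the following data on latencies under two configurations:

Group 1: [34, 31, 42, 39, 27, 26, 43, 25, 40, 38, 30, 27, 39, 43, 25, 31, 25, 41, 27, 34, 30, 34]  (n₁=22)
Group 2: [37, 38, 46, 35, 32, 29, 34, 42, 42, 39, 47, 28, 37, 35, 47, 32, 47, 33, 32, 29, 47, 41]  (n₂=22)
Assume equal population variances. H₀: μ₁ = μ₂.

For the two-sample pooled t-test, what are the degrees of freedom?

degrees of freedom = 42

df = n₁ + n₂ − 2 = 22 + 22 − 2 = 42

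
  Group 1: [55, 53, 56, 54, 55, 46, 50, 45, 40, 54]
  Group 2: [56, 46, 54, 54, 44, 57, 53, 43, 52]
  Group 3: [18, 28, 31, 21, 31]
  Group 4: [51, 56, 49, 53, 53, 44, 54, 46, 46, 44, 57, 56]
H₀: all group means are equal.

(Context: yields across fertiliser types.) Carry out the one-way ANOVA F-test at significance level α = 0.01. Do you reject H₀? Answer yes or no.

Group means [50.80, 51.00, 25.80, 50.75], grand mean 47.361
SSB = Σnᵢ(x̄ᵢ−x̄)² = 2699.656; SSW = ΣΣ(x−x̄ᵢ)² = 880.650
MSB = 2699.656/3 = 899.8852; MSW = 880.650/32 = 27.5203
F = MSB/MSW = 32.6989
df = (3, 32)
p-value (upper-tail) = 0.00000
At α=0.01: p < α → reject H₀

reject H₀: yes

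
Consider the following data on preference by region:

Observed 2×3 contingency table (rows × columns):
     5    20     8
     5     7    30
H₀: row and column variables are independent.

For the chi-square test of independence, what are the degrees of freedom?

degrees of freedom = 2

df = (r−1)(c−1) = (2−1)·(3−1) = 2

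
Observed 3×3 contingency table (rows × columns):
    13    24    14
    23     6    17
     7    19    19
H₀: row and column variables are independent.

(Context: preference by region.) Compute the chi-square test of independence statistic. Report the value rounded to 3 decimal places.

test statistic = 20.302

Row totals [51, 46, 45], col totals [43, 49, 50], n=142
χ² = (13−15.44)²/15.44 + (24−17.60)²/17.60 + (14−17.96)²/17.96 + (23−13.93)²/13.93 + (6−15.87)²/15.87 + (17−16.20)²/16.20 + (7−13.63)²/13.63 + (19−15.53)²/15.53 + (19−15.85)²/15.85 = 20.3018
df = 4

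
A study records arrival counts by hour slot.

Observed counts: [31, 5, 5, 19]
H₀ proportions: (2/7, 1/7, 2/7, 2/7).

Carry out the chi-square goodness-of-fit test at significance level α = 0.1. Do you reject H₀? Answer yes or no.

reject H₀: yes

n = 60; E_i = n·p_i = [17.14, 8.57, 17.14, 17.14]
χ² = (31−17.14)²/17.14 + (5−8.57)²/8.57 + (5−17.14)²/17.14 + (19−17.14)²/17.14 = 21.4917
df = 3
p-value (upper-tail) = 0.00008
At α=0.1: p < α → reject H₀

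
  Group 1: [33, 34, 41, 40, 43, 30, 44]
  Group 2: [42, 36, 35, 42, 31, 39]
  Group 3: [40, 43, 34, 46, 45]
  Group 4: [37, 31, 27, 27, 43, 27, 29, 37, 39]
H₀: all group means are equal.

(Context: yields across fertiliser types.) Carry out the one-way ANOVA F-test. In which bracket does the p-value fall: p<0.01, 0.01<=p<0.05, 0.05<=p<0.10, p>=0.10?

Group means [37.86, 37.50, 41.60, 33.00], grand mean 36.852
SSB = Σnᵢ(x̄ᵢ−x̄)² = 255.850; SSW = ΣΣ(x−x̄ᵢ)² = 661.557
MSB = 255.850/3 = 85.2834; MSW = 661.557/23 = 28.7634
F = MSB/MSW = 2.9650
df = (3, 23)
p-value (upper-tail) = 0.05320
→ bracket: 0.05<=p<0.10

p-value bracket: 0.05<=p<0.10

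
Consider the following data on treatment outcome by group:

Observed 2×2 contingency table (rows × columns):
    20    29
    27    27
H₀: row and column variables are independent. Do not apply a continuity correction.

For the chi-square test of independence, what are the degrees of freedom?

degrees of freedom = 1

df = (r−1)(c−1) = (2−1)·(2−1) = 1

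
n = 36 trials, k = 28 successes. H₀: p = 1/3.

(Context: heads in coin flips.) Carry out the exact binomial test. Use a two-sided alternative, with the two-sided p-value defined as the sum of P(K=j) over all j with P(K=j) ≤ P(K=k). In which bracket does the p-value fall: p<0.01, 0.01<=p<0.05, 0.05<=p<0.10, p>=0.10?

p-value bracket: p<0.01

Exact binomial: n=36, k=28, p₀=1/3=0.3333
P(X=j) = C(n,j)·p₀^j·(1−p₀)^(n−j); p = Σ P(X=j) over j with P(X=j) ≤ P(X=28)
p-value (two-sided) = 0.00000
→ bracket: p<0.01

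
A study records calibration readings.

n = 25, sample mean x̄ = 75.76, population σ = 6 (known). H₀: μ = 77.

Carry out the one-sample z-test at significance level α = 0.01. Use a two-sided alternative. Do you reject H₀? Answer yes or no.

SE = σ/√n = 6/√25 = 1.2000
z = (x̄−μ₀)/SE = (75.76−77)/1.2000 = -1.0333
p-value (two-sided) = 0.30145
At α=0.01: p ≥ α → fail to reject H₀

reject H₀: no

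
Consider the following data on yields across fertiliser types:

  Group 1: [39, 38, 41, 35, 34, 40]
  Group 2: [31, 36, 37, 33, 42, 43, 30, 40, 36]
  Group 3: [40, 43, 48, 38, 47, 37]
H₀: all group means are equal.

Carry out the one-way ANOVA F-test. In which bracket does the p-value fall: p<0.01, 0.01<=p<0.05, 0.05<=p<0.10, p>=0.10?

p-value bracket: 0.05<=p<0.10

Group means [37.83, 36.44, 42.17], grand mean 38.476
SSB = Σnᵢ(x̄ᵢ−x̄)² = 121.349; SSW = ΣΣ(x−x̄ᵢ)² = 315.889
MSB = 121.349/2 = 60.6746; MSW = 315.889/18 = 17.5494
F = MSB/MSW = 3.4574
df = (2, 18)
p-value (upper-tail) = 0.05362
→ bracket: 0.05<=p<0.10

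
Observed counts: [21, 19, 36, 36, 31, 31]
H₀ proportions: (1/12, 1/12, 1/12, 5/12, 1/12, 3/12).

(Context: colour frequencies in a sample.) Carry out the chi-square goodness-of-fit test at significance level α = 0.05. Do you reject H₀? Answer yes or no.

reject H₀: yes

n = 174; E_i = n·p_i = [14.50, 14.50, 14.50, 72.50, 14.50, 43.50]
χ² = (21−14.50)²/14.50 + (19−14.50)²/14.50 + (36−14.50)²/14.50 + (36−72.50)²/72.50 + (31−14.50)²/14.50 + (31−43.50)²/43.50 = 76.9333
df = 5
p-value (upper-tail) = 0.00000
At α=0.05: p < α → reject H₀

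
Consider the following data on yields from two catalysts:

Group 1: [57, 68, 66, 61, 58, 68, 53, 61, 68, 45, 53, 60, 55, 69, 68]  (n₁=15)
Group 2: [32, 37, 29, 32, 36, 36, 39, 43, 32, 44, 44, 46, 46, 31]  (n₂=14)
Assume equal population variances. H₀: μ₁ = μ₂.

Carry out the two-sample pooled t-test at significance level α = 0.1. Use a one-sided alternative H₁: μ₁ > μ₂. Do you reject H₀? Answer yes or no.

x̄₁=60.667, s₁=7.218, n₁=15
x̄₂=37.643, s₂=6.021, n₂=14
s_p² = [14·7.218² + 13·6.021²]/27 = 44.4647
SE = √(s_p²·(1/15+1/14)) = 2.4780
t = (60.667−37.643)/2.4780 = 9.2914
df = 27
p-value (one-sided, H₁ greater) = 0.00000
At α=0.1: p < α → reject H₀

reject H₀: yes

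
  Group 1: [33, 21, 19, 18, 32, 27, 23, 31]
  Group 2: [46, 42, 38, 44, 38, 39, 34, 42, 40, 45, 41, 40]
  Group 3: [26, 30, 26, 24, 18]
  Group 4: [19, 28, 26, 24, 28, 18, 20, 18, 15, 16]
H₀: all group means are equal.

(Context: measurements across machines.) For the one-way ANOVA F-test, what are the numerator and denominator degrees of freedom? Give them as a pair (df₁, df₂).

k = 4 groups, N = 35 total
df = (k−1, N−k) = (4−1, 35−4) = (3, 31)

degrees of freedom = [3, 31]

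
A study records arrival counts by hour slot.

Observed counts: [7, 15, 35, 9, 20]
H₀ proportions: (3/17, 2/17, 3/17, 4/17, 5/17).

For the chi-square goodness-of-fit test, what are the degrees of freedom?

df = k − 1 = 5 − 1 = 4

degrees of freedom = 4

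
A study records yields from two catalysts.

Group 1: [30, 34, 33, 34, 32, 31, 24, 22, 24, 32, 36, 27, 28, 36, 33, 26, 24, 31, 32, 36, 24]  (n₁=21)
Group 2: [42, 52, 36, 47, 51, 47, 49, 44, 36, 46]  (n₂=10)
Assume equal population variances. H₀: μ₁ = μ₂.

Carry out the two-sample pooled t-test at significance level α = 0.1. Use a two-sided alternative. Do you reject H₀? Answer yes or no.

reject H₀: yes

x̄₁=29.952, s₁=4.522, n₁=21
x̄₂=45.000, s₂=5.598, n₂=10
s_p² = [20·4.522² + 9·5.598²]/29 = 23.8259
SE = √(s_p²·(1/21+1/10)) = 1.8754
t = (29.952−45.000)/1.8754 = -8.0236
df = 29
p-value (two-sided) = 0.00000
At α=0.1: p < α → reject H₀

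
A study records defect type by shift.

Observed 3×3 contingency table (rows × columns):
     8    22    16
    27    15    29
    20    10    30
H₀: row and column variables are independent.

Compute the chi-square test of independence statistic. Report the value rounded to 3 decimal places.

Row totals [46, 71, 60], col totals [55, 47, 75], n=177
χ² = (8−14.29)²/14.29 + (22−12.21)²/12.21 + (16−19.49)²/19.49 + (27−22.06)²/22.06 + (15−18.85)²/18.85 + (29−30.08)²/30.08 + (20−18.64)²/18.64 + (10−15.93)²/15.93 + (30−25.42)²/25.42 = 16.2987
df = 4

test statistic = 16.299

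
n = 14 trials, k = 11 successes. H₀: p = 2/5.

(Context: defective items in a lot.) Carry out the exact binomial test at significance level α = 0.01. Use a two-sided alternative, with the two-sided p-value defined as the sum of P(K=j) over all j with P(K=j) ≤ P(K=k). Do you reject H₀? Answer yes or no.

Exact binomial: n=14, k=11, p₀=2/5=0.4000
P(X=j) = C(n,j)·p₀^j·(1−p₀)^(n−j); p = Σ P(X=j) over j with P(X=j) ≤ P(X=11)
p-value (two-sided) = 0.00469
At α=0.01: p < α → reject H₀

reject H₀: yes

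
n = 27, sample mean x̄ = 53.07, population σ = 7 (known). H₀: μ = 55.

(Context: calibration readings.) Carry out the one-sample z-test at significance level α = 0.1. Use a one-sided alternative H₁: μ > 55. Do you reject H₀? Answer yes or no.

SE = σ/√n = 7/√27 = 1.3472
z = (x̄−μ₀)/SE = (53.07−55)/1.3472 = -1.4327
p-value (one-sided, H₁ greater) = 0.92402
At α=0.1: p ≥ α → fail to reject H₀

reject H₀: no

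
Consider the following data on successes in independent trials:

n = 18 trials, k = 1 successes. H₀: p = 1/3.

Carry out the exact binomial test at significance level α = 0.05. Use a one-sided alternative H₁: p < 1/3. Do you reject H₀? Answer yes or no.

reject H₀: yes

Exact binomial: n=18, k=1, p₀=1/3=0.3333
P(X≤1) from Σ C(n,i)·p₀^i·(1−p₀)^(n−i)
p-value (one-sided, H₁ less) = 0.00677
At α=0.05: p < α → reject H₀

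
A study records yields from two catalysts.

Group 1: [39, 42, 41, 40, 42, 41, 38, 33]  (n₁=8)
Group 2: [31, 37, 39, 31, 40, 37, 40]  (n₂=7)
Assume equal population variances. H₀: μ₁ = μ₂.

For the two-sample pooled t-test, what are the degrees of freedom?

degrees of freedom = 13

df = n₁ + n₂ − 2 = 8 + 7 − 2 = 13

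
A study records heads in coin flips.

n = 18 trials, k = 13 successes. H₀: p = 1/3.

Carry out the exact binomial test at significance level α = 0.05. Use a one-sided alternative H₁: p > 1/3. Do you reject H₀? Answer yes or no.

reject H₀: yes

Exact binomial: n=18, k=13, p₀=1/3=0.3333
P(X≥13) from Σ C(n,i)·p₀^i·(1−p₀)^(n−i)
p-value (one-sided, H₁ greater) = 0.00085
At α=0.05: p < α → reject H₀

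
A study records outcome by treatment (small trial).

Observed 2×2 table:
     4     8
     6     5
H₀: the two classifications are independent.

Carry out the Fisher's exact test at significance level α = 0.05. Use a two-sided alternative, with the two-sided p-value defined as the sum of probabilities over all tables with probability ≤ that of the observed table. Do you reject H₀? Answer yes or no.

reject H₀: no

Margins: r₁=12, r₂=11, c₁=10, c₂=13, n=23
p_obs = C(12,4)·C(11,6)/C(23,10); sum pmf over tables with pmf ≤ p_obs
p-value (two-sided) = 0.41365
At α=0.05: p ≥ α → fail to reject H₀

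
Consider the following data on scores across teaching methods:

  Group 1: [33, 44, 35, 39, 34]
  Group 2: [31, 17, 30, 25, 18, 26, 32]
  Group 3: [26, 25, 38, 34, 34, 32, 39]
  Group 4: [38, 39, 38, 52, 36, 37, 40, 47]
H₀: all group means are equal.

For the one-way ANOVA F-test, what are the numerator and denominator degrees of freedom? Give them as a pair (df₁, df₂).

k = 4 groups, N = 27 total
df = (k−1, N−k) = (4−1, 27−4) = (3, 23)

degrees of freedom = [3, 23]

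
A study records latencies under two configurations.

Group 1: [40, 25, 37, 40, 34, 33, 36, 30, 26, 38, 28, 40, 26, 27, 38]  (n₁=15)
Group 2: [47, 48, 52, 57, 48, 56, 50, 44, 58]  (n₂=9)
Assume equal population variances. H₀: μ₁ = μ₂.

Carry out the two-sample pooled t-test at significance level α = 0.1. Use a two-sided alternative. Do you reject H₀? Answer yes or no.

reject H₀: yes

x̄₁=33.200, s₁=5.697, n₁=15
x̄₂=51.111, s₂=4.936, n₂=9
s_p² = [14·5.697² + 8·4.936²]/22 = 29.5131
SE = √(s_p²·(1/15+1/9)) = 2.2906
t = (33.200−51.111)/2.2906 = -7.8194
df = 22
p-value (two-sided) = 0.00000
At α=0.1: p < α → reject H₀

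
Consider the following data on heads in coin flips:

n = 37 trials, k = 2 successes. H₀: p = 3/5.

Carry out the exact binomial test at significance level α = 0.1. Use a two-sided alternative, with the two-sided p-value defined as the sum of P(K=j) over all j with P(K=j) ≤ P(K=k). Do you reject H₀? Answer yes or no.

reject H₀: yes

Exact binomial: n=37, k=2, p₀=3/5=0.6000
P(X=j) = C(n,j)·p₀^j·(1−p₀)^(n−j); p = Σ P(X=j) over j with P(X=j) ≤ P(X=2)
p-value (two-sided) = 0.00000
At α=0.1: p < α → reject H₀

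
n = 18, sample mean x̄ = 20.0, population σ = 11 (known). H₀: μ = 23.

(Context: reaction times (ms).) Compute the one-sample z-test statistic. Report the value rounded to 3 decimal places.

SE = σ/√n = 11/√18 = 2.5927
z = (x̄−μ₀)/SE = (20.0−23)/2.5927 = -1.1571

test statistic = -1.157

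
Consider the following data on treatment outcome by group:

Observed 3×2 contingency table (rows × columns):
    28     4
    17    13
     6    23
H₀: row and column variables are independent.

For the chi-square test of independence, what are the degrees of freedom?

df = (r−1)(c−1) = (3−1)·(2−1) = 2

degrees of freedom = 2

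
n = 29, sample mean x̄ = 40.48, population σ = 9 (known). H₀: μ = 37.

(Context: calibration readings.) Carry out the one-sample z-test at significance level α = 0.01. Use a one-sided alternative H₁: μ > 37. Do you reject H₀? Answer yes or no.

reject H₀: no

SE = σ/√n = 9/√29 = 1.6713
z = (x̄−μ₀)/SE = (40.48−37)/1.6713 = 2.0823
p-value (one-sided, H₁ greater) = 0.01866
At α=0.01: p ≥ α → fail to reject H₀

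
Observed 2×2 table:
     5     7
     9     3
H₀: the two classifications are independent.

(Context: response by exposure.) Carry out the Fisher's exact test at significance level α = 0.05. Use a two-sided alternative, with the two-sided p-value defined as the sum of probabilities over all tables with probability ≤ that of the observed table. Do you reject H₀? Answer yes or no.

Margins: r₁=12, r₂=12, c₁=14, c₂=10, n=24
p_obs = C(12,5)·C(12,9)/C(24,14); sum pmf over tables with pmf ≤ p_obs
p-value (two-sided) = 0.21376
At α=0.05: p ≥ α → fail to reject H₀

reject H₀: no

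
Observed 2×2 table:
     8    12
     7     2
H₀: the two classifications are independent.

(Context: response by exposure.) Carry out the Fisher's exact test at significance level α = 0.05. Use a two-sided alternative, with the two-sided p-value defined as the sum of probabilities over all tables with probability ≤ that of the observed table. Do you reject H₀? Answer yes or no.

reject H₀: no

Margins: r₁=20, r₂=9, c₁=15, c₂=14, n=29
p_obs = C(20,8)·C(9,7)/C(29,15); sum pmf over tables with pmf ≤ p_obs
p-value (two-sided) = 0.10865
At α=0.05: p ≥ α → fail to reject H₀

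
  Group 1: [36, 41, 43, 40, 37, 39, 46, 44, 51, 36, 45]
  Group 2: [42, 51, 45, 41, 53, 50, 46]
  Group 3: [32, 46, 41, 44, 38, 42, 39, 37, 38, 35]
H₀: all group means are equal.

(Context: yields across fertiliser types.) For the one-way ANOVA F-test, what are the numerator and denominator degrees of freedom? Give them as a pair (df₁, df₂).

degrees of freedom = [2, 25]

k = 3 groups, N = 28 total
df = (k−1, N−k) = (3−1, 28−3) = (2, 25)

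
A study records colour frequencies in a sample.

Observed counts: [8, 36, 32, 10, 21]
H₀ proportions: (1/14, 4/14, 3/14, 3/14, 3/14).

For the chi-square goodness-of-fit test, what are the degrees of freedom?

degrees of freedom = 4

df = k − 1 = 5 − 1 = 4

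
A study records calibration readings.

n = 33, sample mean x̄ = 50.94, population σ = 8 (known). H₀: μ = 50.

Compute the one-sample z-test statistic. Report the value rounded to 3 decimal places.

SE = σ/√n = 8/√33 = 1.3926
z = (x̄−μ₀)/SE = (50.94−50)/1.3926 = 0.6750

test statistic = 0.675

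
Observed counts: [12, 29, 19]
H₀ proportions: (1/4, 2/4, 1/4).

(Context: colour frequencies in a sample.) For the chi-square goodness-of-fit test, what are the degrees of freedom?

degrees of freedom = 2

df = k − 1 = 3 − 1 = 2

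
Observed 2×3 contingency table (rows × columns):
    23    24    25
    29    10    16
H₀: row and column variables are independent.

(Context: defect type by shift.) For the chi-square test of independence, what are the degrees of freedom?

df = (r−1)(c−1) = (2−1)·(3−1) = 2

degrees of freedom = 2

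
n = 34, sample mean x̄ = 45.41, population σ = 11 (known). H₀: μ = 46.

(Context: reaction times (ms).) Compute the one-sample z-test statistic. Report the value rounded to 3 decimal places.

test statistic = -0.313

SE = σ/√n = 11/√34 = 1.8865
z = (x̄−μ₀)/SE = (45.41−46)/1.8865 = -0.3128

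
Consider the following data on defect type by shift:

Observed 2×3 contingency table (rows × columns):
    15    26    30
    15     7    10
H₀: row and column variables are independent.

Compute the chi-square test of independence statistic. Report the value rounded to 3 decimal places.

test statistic = 7.205

Row totals [71, 32], col totals [30, 33, 40], n=103
χ² = (15−20.68)²/20.68 + (26−22.75)²/22.75 + (30−27.57)²/27.57 + (15−9.32)²/9.32 + (7−10.25)²/10.25 + (10−12.43)²/12.43 = 7.2054
df = 2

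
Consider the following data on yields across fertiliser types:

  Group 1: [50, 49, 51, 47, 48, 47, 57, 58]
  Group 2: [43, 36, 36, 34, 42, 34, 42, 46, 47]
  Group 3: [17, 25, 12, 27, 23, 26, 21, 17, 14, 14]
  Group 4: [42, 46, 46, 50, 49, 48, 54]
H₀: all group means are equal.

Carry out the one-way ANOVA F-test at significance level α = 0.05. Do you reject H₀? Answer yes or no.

Group means [50.88, 40.00, 19.60, 47.86], grand mean 38.176
SSB = Σnᵢ(x̄ᵢ−x̄)² = 5426.809; SSW = ΣΣ(x−x̄ᵢ)² = 694.132
MSB = 5426.809/3 = 1808.9363; MSW = 694.132/30 = 23.1377
F = MSB/MSW = 78.1812
df = (3, 30)
p-value (upper-tail) = 0.00000
At α=0.05: p < α → reject H₀

reject H₀: yes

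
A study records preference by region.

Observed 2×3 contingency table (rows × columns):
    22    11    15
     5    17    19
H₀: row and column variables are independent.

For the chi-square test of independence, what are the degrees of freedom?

degrees of freedom = 2

df = (r−1)(c−1) = (2−1)·(3−1) = 2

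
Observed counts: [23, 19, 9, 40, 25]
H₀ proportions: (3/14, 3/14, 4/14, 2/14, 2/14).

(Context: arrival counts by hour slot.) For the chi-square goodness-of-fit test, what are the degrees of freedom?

degrees of freedom = 4

df = k − 1 = 5 − 1 = 4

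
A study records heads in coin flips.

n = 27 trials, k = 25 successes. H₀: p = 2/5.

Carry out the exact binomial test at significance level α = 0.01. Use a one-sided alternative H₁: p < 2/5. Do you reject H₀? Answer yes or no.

Exact binomial: n=27, k=25, p₀=2/5=0.4000
P(X≤25) from Σ C(n,i)·p₀^i·(1−p₀)^(n−i)
p-value (one-sided, H₁ less) = 1.00000
At α=0.01: p ≥ α → fail to reject H₀

reject H₀: no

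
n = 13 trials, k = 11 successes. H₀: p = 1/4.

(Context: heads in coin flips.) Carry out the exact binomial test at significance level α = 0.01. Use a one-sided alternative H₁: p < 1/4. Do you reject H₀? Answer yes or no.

Exact binomial: n=13, k=11, p₀=1/4=0.2500
P(X≤11) from Σ C(n,i)·p₀^i·(1−p₀)^(n−i)
p-value (one-sided, H₁ less) = 1.00000
At α=0.01: p ≥ α → fail to reject H₀

reject H₀: no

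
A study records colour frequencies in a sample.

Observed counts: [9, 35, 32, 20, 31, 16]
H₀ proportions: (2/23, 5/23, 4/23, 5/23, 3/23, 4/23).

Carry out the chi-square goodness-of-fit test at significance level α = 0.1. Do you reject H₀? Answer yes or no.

n = 143; E_i = n·p_i = [12.43, 31.09, 24.87, 31.09, 18.65, 24.87]
χ² = (9−12.43)²/12.43 + (35−31.09)²/31.09 + (32−24.87)²/24.87 + (20−31.09)²/31.09 + (31−18.65)²/18.65 + (16−24.87)²/24.87 = 18.7774
df = 5
p-value (upper-tail) = 0.00211
At α=0.1: p < α → reject H₀

reject H₀: yes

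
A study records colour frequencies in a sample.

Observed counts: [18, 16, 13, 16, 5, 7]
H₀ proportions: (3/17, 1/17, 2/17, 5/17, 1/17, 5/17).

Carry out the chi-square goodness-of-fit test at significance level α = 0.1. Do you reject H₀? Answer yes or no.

n = 75; E_i = n·p_i = [13.24, 4.41, 8.82, 22.06, 4.41, 22.06]
χ² = (18−13.24)²/13.24 + (16−4.41)²/4.41 + (13−8.82)²/8.82 + (16−22.06)²/22.06 + (5−4.41)²/4.41 + (7−22.06)²/22.06 = 46.1533
df = 5
p-value (upper-tail) = 0.00000
At α=0.1: p < α → reject H₀

reject H₀: yes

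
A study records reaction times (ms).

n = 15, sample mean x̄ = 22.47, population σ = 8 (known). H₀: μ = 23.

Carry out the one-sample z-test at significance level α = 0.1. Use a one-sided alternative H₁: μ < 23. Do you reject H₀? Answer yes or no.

reject H₀: no

SE = σ/√n = 8/√15 = 2.0656
z = (x̄−μ₀)/SE = (22.47−23)/2.0656 = -0.2566
p-value (one-sided, H₁ less) = 0.39875
At α=0.1: p ≥ α → fail to reject H₀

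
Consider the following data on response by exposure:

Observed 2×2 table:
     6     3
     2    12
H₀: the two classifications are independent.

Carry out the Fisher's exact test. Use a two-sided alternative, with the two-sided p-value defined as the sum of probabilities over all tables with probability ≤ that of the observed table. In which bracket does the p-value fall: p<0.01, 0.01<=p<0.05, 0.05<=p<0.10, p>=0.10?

p-value bracket: 0.01<=p<0.05

Margins: r₁=9, r₂=14, c₁=8, c₂=15, n=23
p_obs = C(9,6)·C(14,2)/C(23,8); sum pmf over tables with pmf ≤ p_obs
p-value (two-sided) = 0.02276
→ bracket: 0.01<=p<0.05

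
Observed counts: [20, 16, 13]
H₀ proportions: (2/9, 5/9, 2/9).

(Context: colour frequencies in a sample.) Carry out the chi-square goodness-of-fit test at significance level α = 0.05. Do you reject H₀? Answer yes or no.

n = 49; E_i = n·p_i = [10.89, 27.22, 10.89]
χ² = (20−10.89)²/10.89 + (16−27.22)²/27.22 + (13−10.89)²/10.89 = 12.6592
df = 2
p-value (upper-tail) = 0.00178
At α=0.05: p < α → reject H₀

reject H₀: yes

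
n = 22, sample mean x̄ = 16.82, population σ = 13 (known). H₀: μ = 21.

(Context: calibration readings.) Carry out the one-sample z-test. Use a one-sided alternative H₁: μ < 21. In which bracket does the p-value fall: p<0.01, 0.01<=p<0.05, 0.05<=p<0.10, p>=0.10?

SE = σ/√n = 13/√22 = 2.7716
z = (x̄−μ₀)/SE = (16.82−21)/2.7716 = -1.5081
p-value (one-sided, H₁ less) = 0.06576
→ bracket: 0.05<=p<0.10

p-value bracket: 0.05<=p<0.10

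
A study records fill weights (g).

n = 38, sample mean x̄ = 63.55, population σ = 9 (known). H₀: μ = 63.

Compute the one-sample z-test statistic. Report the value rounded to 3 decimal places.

SE = σ/√n = 9/√38 = 1.4600
z = (x̄−μ₀)/SE = (63.55−63)/1.4600 = 0.3767

test statistic = 0.377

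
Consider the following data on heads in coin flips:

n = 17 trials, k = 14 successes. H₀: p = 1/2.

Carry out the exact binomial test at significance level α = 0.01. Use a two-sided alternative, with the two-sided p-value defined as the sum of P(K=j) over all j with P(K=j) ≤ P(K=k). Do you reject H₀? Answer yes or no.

Exact binomial: n=17, k=14, p₀=1/2=0.5000
P(X=j) = C(n,j)·p₀^j·(1−p₀)^(n−j); p = Σ P(X=j) over j with P(X=j) ≤ P(X=14)
p-value (two-sided) = 0.01273
At α=0.01: p ≥ α → fail to reject H₀

reject H₀: no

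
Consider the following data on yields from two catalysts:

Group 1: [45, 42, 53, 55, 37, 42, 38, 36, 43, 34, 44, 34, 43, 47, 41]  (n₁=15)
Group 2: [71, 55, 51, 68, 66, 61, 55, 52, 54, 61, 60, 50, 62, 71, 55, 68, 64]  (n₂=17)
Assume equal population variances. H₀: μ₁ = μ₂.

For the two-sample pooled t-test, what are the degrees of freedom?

degrees of freedom = 30

df = n₁ + n₂ − 2 = 15 + 17 − 2 = 30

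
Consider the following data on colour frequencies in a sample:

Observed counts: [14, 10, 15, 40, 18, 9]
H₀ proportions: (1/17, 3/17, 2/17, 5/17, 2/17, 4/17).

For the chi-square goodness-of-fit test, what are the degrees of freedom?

df = k − 1 = 6 − 1 = 5

degrees of freedom = 5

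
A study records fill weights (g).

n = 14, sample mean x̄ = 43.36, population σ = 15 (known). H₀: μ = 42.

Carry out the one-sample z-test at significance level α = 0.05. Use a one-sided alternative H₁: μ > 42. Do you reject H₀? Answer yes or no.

reject H₀: no

SE = σ/√n = 15/√14 = 4.0089
z = (x̄−μ₀)/SE = (43.36−42)/4.0089 = 0.3392
p-value (one-sided, H₁ greater) = 0.36721
At α=0.05: p ≥ α → fail to reject H₀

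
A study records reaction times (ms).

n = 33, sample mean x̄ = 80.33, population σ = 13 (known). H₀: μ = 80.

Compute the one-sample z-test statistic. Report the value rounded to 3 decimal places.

test statistic = 0.146

SE = σ/√n = 13/√33 = 2.2630
z = (x̄−μ₀)/SE = (80.33−80)/2.2630 = 0.1458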